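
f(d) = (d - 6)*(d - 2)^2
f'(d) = (d - 6)*(2*d - 4) + (d - 2)^2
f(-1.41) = -86.16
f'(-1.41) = 62.16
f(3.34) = -4.78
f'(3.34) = -5.33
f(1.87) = -0.07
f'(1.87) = 1.09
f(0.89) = -6.30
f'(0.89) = 12.58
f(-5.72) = -698.49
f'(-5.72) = 240.56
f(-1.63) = -100.54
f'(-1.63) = 68.57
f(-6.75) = -976.17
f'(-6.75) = 299.69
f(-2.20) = -144.65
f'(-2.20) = 86.52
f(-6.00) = -768.00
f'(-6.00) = 256.00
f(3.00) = -3.00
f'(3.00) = -5.00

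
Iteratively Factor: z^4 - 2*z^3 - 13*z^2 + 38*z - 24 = (z - 2)*(z^3 - 13*z + 12) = (z - 2)*(z + 4)*(z^2 - 4*z + 3) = (z - 3)*(z - 2)*(z + 4)*(z - 1)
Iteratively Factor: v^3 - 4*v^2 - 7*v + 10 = (v - 1)*(v^2 - 3*v - 10) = (v - 5)*(v - 1)*(v + 2)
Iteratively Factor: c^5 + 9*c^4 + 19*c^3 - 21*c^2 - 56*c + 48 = (c - 1)*(c^4 + 10*c^3 + 29*c^2 + 8*c - 48) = (c - 1)*(c + 4)*(c^3 + 6*c^2 + 5*c - 12) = (c - 1)*(c + 4)^2*(c^2 + 2*c - 3) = (c - 1)*(c + 3)*(c + 4)^2*(c - 1)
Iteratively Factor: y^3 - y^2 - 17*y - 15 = (y - 5)*(y^2 + 4*y + 3) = (y - 5)*(y + 3)*(y + 1)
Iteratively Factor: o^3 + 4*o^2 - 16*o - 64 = (o + 4)*(o^2 - 16) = (o + 4)^2*(o - 4)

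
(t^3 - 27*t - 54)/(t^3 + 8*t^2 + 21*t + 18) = (t - 6)/(t + 2)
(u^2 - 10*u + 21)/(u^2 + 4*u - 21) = (u - 7)/(u + 7)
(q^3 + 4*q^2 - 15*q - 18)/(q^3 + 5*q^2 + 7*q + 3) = (q^2 + 3*q - 18)/(q^2 + 4*q + 3)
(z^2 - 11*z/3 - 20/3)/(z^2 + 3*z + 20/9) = 3*(z - 5)/(3*z + 5)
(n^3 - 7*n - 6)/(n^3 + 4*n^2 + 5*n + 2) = (n - 3)/(n + 1)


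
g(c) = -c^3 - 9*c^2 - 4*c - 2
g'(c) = -3*c^2 - 18*c - 4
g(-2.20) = -26.11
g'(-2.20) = 21.08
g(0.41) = -5.22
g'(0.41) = -11.88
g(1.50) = -31.62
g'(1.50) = -37.75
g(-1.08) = -6.92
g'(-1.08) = 11.94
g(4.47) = -289.02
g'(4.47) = -144.40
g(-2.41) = -30.64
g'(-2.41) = 21.96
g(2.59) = -90.11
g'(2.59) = -70.74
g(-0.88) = -4.77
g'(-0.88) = 9.52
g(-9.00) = 34.00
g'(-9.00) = -85.00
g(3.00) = -122.00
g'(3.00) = -85.00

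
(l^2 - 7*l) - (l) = l^2 - 8*l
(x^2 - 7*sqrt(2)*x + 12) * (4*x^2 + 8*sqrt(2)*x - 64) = 4*x^4 - 20*sqrt(2)*x^3 - 128*x^2 + 544*sqrt(2)*x - 768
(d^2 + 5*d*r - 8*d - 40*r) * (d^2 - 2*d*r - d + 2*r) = d^4 + 3*d^3*r - 9*d^3 - 10*d^2*r^2 - 27*d^2*r + 8*d^2 + 90*d*r^2 + 24*d*r - 80*r^2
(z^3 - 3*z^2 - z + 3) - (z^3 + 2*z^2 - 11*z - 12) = -5*z^2 + 10*z + 15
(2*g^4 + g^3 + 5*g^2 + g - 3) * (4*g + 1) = 8*g^5 + 6*g^4 + 21*g^3 + 9*g^2 - 11*g - 3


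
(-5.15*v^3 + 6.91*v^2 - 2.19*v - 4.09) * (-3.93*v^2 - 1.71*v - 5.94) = 20.2395*v^5 - 18.3498*v^4 + 27.3816*v^3 - 21.2268*v^2 + 20.0025*v + 24.2946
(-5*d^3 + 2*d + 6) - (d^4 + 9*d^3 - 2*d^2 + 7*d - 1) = -d^4 - 14*d^3 + 2*d^2 - 5*d + 7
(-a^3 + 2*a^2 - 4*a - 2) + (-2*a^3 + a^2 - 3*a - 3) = -3*a^3 + 3*a^2 - 7*a - 5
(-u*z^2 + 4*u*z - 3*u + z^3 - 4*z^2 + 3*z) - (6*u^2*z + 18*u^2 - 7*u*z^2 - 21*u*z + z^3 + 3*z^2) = -6*u^2*z - 18*u^2 + 6*u*z^2 + 25*u*z - 3*u - 7*z^2 + 3*z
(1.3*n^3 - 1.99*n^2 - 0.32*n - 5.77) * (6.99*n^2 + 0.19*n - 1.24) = 9.087*n^5 - 13.6631*n^4 - 4.2269*n^3 - 37.9255*n^2 - 0.6995*n + 7.1548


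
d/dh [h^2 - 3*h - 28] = 2*h - 3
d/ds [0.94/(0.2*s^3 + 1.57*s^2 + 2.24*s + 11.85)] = (-0.564*s^2 - 2.9516*s - 2.1056)/(0.2*s^3 + 1.57*s^2 + 2.24*s + 11.85)^2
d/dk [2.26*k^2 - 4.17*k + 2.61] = 4.52*k - 4.17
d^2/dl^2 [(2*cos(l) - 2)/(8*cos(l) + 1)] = 18*(-cos(l) + 4*cos(2*l) - 12)/(8*cos(l) + 1)^3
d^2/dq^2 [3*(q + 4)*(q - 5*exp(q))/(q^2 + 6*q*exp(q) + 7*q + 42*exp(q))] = 3*(2*(q + 4)*(q - 5*exp(q))*(6*q*exp(q) + 2*q + 48*exp(q) + 7)^2 + (-5*(q + 4)*exp(q) - 10*exp(q) + 2)*(q^2 + 6*q*exp(q) + 7*q + 42*exp(q))^2 + 2*(-(q + 4)*(q - 5*exp(q))*(3*q*exp(q) + 27*exp(q) + 1) + (q + 4)*(5*exp(q) - 1)*(6*q*exp(q) + 2*q + 48*exp(q) + 7) - (q - 5*exp(q))*(6*q*exp(q) + 2*q + 48*exp(q) + 7))*(q^2 + 6*q*exp(q) + 7*q + 42*exp(q)))/(q^2 + 6*q*exp(q) + 7*q + 42*exp(q))^3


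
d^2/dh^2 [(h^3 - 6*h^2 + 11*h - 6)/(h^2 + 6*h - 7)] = 180/(h^3 + 21*h^2 + 147*h + 343)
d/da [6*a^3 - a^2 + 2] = 2*a*(9*a - 1)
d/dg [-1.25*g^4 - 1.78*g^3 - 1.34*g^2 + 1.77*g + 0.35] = -5.0*g^3 - 5.34*g^2 - 2.68*g + 1.77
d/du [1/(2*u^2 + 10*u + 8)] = (-u - 5/2)/(u^2 + 5*u + 4)^2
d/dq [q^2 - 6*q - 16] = 2*q - 6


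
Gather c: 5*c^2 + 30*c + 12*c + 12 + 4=5*c^2 + 42*c + 16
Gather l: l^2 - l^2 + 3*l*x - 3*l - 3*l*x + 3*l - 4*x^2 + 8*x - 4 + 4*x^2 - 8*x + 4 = 0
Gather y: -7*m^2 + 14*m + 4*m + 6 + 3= -7*m^2 + 18*m + 9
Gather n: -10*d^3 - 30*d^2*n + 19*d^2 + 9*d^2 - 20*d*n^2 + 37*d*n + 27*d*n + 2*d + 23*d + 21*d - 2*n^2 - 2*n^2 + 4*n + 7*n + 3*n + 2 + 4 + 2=-10*d^3 + 28*d^2 + 46*d + n^2*(-20*d - 4) + n*(-30*d^2 + 64*d + 14) + 8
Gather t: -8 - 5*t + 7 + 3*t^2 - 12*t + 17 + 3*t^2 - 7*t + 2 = 6*t^2 - 24*t + 18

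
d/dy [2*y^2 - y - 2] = 4*y - 1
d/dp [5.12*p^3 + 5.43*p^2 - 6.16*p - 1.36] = 15.36*p^2 + 10.86*p - 6.16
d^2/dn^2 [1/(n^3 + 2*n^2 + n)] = 2*(6*n^2 + 4*n + 1)/(n^3*(n^4 + 4*n^3 + 6*n^2 + 4*n + 1))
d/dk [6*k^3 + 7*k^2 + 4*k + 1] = 18*k^2 + 14*k + 4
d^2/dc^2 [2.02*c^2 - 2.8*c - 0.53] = 4.04000000000000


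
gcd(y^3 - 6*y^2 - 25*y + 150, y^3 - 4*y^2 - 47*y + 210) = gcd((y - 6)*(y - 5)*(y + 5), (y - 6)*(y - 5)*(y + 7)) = y^2 - 11*y + 30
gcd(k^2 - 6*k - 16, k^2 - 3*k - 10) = k + 2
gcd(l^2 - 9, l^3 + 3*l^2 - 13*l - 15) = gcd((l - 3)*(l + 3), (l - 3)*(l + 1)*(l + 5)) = l - 3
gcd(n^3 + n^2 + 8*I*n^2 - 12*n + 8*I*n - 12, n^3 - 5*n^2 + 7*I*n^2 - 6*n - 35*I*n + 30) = n + 6*I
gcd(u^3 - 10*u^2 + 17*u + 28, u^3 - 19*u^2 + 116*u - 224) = u^2 - 11*u + 28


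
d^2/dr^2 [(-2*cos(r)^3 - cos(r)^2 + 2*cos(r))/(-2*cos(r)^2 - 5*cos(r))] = (-8*sin(r)^4 + 198*sin(r)^2 - 90*cos(r) - 15*cos(3*r) - 126)/(2*cos(r) + 5)^3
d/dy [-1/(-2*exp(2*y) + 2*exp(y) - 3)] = (2 - 4*exp(y))*exp(y)/(2*exp(2*y) - 2*exp(y) + 3)^2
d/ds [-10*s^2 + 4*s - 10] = 4 - 20*s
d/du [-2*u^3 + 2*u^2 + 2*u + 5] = -6*u^2 + 4*u + 2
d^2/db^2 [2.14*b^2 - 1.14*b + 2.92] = 4.28000000000000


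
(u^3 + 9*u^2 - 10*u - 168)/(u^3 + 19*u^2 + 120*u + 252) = (u - 4)/(u + 6)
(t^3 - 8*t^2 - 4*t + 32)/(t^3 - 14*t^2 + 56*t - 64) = (t + 2)/(t - 4)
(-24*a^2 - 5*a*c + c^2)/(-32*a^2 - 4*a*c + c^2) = (3*a + c)/(4*a + c)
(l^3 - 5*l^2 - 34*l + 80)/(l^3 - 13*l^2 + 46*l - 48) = (l + 5)/(l - 3)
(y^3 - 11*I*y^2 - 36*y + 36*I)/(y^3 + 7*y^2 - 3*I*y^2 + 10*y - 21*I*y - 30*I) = (y^2 - 8*I*y - 12)/(y^2 + 7*y + 10)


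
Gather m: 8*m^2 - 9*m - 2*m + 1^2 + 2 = 8*m^2 - 11*m + 3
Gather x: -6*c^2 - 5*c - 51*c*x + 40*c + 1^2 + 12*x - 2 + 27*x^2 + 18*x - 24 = -6*c^2 + 35*c + 27*x^2 + x*(30 - 51*c) - 25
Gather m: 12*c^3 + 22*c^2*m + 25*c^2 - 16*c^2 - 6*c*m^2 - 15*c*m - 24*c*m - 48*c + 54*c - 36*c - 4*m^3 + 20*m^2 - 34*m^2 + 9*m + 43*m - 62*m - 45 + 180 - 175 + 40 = 12*c^3 + 9*c^2 - 30*c - 4*m^3 + m^2*(-6*c - 14) + m*(22*c^2 - 39*c - 10)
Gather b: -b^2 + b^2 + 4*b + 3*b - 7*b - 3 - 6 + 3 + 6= 0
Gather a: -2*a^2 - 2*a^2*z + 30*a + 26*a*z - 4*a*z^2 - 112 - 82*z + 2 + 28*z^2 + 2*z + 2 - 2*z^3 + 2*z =a^2*(-2*z - 2) + a*(-4*z^2 + 26*z + 30) - 2*z^3 + 28*z^2 - 78*z - 108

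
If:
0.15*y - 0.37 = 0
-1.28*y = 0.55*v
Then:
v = -5.74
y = 2.47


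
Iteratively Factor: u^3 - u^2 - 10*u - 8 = (u + 1)*(u^2 - 2*u - 8) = (u - 4)*(u + 1)*(u + 2)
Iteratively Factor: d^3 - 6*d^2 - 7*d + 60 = (d + 3)*(d^2 - 9*d + 20) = (d - 4)*(d + 3)*(d - 5)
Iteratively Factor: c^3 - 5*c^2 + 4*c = (c)*(c^2 - 5*c + 4) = c*(c - 4)*(c - 1)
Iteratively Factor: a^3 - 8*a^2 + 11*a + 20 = (a - 5)*(a^2 - 3*a - 4) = (a - 5)*(a + 1)*(a - 4)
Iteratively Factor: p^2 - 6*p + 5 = (p - 1)*(p - 5)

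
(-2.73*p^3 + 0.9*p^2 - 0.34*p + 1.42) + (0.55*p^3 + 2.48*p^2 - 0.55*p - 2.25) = -2.18*p^3 + 3.38*p^2 - 0.89*p - 0.83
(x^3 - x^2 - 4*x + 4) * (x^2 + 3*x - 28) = x^5 + 2*x^4 - 35*x^3 + 20*x^2 + 124*x - 112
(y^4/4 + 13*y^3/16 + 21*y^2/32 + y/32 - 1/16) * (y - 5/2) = y^5/4 + 3*y^4/16 - 11*y^3/8 - 103*y^2/64 - 9*y/64 + 5/32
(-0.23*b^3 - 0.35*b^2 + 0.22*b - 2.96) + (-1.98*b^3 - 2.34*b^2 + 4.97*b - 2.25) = -2.21*b^3 - 2.69*b^2 + 5.19*b - 5.21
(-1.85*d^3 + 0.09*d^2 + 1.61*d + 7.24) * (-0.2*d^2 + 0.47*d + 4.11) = 0.37*d^5 - 0.8875*d^4 - 7.8832*d^3 - 0.3214*d^2 + 10.0199*d + 29.7564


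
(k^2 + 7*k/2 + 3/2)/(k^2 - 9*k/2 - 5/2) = (k + 3)/(k - 5)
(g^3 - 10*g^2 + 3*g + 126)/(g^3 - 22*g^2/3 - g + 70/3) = 3*(g^2 - 3*g - 18)/(3*g^2 - g - 10)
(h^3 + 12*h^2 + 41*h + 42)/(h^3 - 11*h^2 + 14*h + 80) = (h^2 + 10*h + 21)/(h^2 - 13*h + 40)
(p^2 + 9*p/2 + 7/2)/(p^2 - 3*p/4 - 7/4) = 2*(2*p + 7)/(4*p - 7)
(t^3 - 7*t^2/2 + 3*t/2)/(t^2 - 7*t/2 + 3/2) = t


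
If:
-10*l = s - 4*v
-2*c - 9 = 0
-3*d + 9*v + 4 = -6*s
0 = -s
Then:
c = -9/2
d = 3*v + 4/3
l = 2*v/5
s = 0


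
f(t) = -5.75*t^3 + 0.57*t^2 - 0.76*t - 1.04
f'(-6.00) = -628.60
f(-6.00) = 1266.04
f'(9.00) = -1387.75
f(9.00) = -4153.46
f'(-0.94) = -17.07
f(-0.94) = 4.95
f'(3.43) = -199.79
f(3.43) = -228.97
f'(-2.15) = -82.95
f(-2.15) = 60.37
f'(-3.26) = -187.80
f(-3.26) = 206.71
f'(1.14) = -21.88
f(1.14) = -9.68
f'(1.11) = -20.75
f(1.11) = -9.05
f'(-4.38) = -336.68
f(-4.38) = 496.38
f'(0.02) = -0.74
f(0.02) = -1.06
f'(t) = -17.25*t^2 + 1.14*t - 0.76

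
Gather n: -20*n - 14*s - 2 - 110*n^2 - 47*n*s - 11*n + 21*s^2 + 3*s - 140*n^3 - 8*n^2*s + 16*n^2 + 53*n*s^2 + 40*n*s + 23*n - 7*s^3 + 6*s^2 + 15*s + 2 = -140*n^3 + n^2*(-8*s - 94) + n*(53*s^2 - 7*s - 8) - 7*s^3 + 27*s^2 + 4*s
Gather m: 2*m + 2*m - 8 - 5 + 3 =4*m - 10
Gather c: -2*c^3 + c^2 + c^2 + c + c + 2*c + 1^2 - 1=-2*c^3 + 2*c^2 + 4*c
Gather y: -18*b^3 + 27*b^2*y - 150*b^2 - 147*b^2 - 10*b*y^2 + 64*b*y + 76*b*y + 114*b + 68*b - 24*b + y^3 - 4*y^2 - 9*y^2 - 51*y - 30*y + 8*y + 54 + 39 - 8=-18*b^3 - 297*b^2 + 158*b + y^3 + y^2*(-10*b - 13) + y*(27*b^2 + 140*b - 73) + 85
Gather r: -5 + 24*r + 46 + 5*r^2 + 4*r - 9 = 5*r^2 + 28*r + 32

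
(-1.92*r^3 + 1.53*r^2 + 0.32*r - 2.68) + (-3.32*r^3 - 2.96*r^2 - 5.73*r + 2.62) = -5.24*r^3 - 1.43*r^2 - 5.41*r - 0.0600000000000001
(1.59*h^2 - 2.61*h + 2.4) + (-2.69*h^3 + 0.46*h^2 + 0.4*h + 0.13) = -2.69*h^3 + 2.05*h^2 - 2.21*h + 2.53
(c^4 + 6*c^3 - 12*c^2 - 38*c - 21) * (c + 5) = c^5 + 11*c^4 + 18*c^3 - 98*c^2 - 211*c - 105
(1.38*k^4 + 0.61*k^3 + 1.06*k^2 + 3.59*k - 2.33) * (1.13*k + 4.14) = 1.5594*k^5 + 6.4025*k^4 + 3.7232*k^3 + 8.4451*k^2 + 12.2297*k - 9.6462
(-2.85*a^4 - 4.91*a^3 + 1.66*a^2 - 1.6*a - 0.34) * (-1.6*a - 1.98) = 4.56*a^5 + 13.499*a^4 + 7.0658*a^3 - 0.726799999999999*a^2 + 3.712*a + 0.6732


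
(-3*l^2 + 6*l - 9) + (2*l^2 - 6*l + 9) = -l^2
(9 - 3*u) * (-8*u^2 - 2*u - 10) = 24*u^3 - 66*u^2 + 12*u - 90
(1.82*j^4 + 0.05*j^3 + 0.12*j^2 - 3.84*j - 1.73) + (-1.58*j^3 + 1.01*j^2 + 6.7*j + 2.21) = 1.82*j^4 - 1.53*j^3 + 1.13*j^2 + 2.86*j + 0.48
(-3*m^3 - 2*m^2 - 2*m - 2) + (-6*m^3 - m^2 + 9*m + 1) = -9*m^3 - 3*m^2 + 7*m - 1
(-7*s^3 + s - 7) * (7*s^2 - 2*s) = -49*s^5 + 14*s^4 + 7*s^3 - 51*s^2 + 14*s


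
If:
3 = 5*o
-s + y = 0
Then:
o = 3/5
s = y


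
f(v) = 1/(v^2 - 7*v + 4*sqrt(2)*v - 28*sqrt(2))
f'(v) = (-2*v - 4*sqrt(2) + 7)/(v^2 - 7*v + 4*sqrt(2)*v - 28*sqrt(2))^2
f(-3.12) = -0.04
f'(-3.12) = 0.01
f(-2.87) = -0.04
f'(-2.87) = 0.01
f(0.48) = -0.02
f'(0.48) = 0.00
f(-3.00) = -0.04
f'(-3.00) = 0.01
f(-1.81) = -0.03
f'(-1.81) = 0.00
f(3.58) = -0.03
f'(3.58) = -0.00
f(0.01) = -0.03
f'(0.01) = 0.00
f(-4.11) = -0.06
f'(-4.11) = 0.03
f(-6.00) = 0.22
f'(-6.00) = 0.67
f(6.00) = -0.09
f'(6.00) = -0.08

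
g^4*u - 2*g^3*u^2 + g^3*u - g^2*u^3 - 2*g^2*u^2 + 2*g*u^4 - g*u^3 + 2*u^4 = (g - 2*u)*(g - u)*(g + u)*(g*u + u)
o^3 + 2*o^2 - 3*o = o*(o - 1)*(o + 3)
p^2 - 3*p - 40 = (p - 8)*(p + 5)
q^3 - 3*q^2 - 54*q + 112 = (q - 8)*(q - 2)*(q + 7)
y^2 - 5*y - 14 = (y - 7)*(y + 2)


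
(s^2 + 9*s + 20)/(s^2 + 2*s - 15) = (s + 4)/(s - 3)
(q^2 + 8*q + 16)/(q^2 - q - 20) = (q + 4)/(q - 5)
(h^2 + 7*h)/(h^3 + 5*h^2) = (h + 7)/(h*(h + 5))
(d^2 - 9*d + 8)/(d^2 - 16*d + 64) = (d - 1)/(d - 8)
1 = 1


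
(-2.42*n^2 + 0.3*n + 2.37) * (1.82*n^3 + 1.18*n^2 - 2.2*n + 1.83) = -4.4044*n^5 - 2.3096*n^4 + 9.9914*n^3 - 2.292*n^2 - 4.665*n + 4.3371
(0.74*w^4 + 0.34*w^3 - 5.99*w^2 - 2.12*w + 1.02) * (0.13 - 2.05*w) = -1.517*w^5 - 0.6008*w^4 + 12.3237*w^3 + 3.5673*w^2 - 2.3666*w + 0.1326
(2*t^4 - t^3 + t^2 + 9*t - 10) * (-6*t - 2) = -12*t^5 + 2*t^4 - 4*t^3 - 56*t^2 + 42*t + 20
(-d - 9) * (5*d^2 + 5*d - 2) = -5*d^3 - 50*d^2 - 43*d + 18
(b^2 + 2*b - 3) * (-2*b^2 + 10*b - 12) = -2*b^4 + 6*b^3 + 14*b^2 - 54*b + 36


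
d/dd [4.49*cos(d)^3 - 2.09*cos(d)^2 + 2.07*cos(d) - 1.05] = (-13.47*cos(d)^2 + 4.18*cos(d) - 2.07)*sin(d)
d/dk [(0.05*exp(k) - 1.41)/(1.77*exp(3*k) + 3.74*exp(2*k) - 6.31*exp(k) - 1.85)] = (-0.177*exp(3*k) + 7.3001*exp(2*k) + 10.5468*exp(k) - 8.9896)*exp(k)/(3.1329*exp(6*k) + 13.2396*exp(5*k) - 8.3498*exp(4*k) - 53.7478*exp(3*k) + 25.9781*exp(2*k) + 23.347*exp(k) + 3.4225)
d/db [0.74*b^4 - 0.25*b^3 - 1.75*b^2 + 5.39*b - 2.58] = 2.96*b^3 - 0.75*b^2 - 3.5*b + 5.39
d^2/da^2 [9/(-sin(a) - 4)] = 9*(sin(a)^2 - 4*sin(a) - 2)/(sin(a) + 4)^3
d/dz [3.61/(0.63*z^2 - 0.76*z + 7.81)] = (2.7436 - 4.5486*z)/(0.63*z^2 - 0.76*z + 7.81)^2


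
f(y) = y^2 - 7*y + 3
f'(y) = 2*y - 7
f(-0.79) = 9.15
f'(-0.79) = -8.58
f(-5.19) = 66.27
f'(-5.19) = -17.38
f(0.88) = -2.39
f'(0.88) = -5.24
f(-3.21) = 35.77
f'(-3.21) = -13.42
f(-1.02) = 11.18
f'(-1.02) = -9.04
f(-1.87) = 19.59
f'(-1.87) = -10.74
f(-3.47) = 39.33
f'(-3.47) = -13.94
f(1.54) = -5.41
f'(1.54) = -3.92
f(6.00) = -3.00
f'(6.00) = 5.00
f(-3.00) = 33.00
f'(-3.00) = -13.00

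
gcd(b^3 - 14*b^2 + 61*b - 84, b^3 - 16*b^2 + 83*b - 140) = b^2 - 11*b + 28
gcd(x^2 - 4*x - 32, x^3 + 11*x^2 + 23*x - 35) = 1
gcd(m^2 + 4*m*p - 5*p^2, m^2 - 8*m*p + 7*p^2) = -m + p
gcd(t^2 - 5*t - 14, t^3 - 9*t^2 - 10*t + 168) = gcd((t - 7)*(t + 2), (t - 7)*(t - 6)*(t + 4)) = t - 7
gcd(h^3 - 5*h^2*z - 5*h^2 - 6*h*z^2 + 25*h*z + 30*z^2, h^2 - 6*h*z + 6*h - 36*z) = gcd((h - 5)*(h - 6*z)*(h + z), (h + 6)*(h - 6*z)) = -h + 6*z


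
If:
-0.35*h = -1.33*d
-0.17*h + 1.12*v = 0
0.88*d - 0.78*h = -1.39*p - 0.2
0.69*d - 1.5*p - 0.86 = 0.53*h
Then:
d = -0.18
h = -0.69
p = -0.41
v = -0.10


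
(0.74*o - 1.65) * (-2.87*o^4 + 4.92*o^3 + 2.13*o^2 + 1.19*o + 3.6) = -2.1238*o^5 + 8.3763*o^4 - 6.5418*o^3 - 2.6339*o^2 + 0.7005*o - 5.94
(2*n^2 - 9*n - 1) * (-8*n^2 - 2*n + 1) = -16*n^4 + 68*n^3 + 28*n^2 - 7*n - 1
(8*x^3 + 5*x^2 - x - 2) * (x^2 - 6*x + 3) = 8*x^5 - 43*x^4 - 7*x^3 + 19*x^2 + 9*x - 6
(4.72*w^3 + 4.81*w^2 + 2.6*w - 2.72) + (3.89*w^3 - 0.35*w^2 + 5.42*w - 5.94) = 8.61*w^3 + 4.46*w^2 + 8.02*w - 8.66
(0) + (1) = 1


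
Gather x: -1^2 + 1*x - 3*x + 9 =8 - 2*x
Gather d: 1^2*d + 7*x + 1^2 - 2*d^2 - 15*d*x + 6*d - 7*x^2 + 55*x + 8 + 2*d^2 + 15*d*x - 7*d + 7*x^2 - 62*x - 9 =0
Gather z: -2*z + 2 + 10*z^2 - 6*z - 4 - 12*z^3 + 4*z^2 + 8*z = -12*z^3 + 14*z^2 - 2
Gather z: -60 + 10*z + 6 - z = 9*z - 54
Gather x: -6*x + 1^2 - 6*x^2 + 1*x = -6*x^2 - 5*x + 1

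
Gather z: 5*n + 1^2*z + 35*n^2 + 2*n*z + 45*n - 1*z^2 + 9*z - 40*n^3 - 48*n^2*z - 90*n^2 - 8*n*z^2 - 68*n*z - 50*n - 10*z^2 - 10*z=-40*n^3 - 55*n^2 + z^2*(-8*n - 11) + z*(-48*n^2 - 66*n)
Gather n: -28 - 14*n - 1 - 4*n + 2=-18*n - 27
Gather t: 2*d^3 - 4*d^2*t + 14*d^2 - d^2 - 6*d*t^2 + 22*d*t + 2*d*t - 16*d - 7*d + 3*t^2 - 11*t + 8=2*d^3 + 13*d^2 - 23*d + t^2*(3 - 6*d) + t*(-4*d^2 + 24*d - 11) + 8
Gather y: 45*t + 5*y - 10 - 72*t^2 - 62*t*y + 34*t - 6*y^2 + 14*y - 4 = -72*t^2 + 79*t - 6*y^2 + y*(19 - 62*t) - 14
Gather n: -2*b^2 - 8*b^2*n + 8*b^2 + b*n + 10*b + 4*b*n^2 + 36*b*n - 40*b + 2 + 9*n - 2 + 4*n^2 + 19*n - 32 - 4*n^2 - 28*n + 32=6*b^2 + 4*b*n^2 - 30*b + n*(-8*b^2 + 37*b)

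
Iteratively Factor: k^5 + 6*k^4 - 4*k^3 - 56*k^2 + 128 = (k + 2)*(k^4 + 4*k^3 - 12*k^2 - 32*k + 64) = (k - 2)*(k + 2)*(k^3 + 6*k^2 - 32) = (k - 2)^2*(k + 2)*(k^2 + 8*k + 16) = (k - 2)^2*(k + 2)*(k + 4)*(k + 4)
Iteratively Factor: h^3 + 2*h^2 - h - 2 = (h + 1)*(h^2 + h - 2) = (h + 1)*(h + 2)*(h - 1)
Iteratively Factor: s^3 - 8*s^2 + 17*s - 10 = (s - 5)*(s^2 - 3*s + 2) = (s - 5)*(s - 1)*(s - 2)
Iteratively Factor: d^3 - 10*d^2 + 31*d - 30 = (d - 2)*(d^2 - 8*d + 15) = (d - 3)*(d - 2)*(d - 5)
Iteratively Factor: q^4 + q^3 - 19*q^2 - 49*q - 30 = (q + 3)*(q^3 - 2*q^2 - 13*q - 10) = (q + 2)*(q + 3)*(q^2 - 4*q - 5) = (q + 1)*(q + 2)*(q + 3)*(q - 5)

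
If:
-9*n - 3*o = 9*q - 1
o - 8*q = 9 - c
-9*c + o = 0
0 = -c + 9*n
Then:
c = 89/314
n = 89/2826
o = 801/314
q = -121/157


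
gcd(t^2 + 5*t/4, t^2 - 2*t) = t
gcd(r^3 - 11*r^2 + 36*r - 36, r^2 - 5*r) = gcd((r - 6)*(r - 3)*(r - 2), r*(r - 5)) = 1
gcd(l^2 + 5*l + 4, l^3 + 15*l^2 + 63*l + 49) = l + 1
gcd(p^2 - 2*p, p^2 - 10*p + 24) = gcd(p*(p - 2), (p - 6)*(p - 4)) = 1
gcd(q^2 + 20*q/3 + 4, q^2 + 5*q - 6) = q + 6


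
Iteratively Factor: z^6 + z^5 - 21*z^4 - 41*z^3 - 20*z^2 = (z + 4)*(z^5 - 3*z^4 - 9*z^3 - 5*z^2) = (z - 5)*(z + 4)*(z^4 + 2*z^3 + z^2) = z*(z - 5)*(z + 4)*(z^3 + 2*z^2 + z) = z^2*(z - 5)*(z + 4)*(z^2 + 2*z + 1) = z^2*(z - 5)*(z + 1)*(z + 4)*(z + 1)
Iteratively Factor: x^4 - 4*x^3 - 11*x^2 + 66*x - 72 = (x - 3)*(x^3 - x^2 - 14*x + 24) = (x - 3)*(x + 4)*(x^2 - 5*x + 6) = (x - 3)^2*(x + 4)*(x - 2)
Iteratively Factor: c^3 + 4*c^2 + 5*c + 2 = (c + 1)*(c^2 + 3*c + 2) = (c + 1)^2*(c + 2)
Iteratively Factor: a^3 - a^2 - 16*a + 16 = (a - 1)*(a^2 - 16) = (a - 4)*(a - 1)*(a + 4)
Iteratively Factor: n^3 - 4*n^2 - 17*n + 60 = (n - 3)*(n^2 - n - 20) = (n - 3)*(n + 4)*(n - 5)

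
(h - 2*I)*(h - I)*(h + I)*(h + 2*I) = h^4 + 5*h^2 + 4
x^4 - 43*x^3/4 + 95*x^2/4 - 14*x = x*(x - 8)*(x - 7/4)*(x - 1)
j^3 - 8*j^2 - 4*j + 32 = (j - 8)*(j - 2)*(j + 2)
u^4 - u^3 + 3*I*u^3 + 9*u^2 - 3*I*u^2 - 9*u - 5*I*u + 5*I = (u - I)*(u + 5*I)*(-I*u + I)*(I*u + 1)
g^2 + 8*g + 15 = (g + 3)*(g + 5)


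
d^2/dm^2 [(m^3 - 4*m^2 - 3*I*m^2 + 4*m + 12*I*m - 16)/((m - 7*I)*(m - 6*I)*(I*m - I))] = (m^6*(20 + 6*I) + m^5*(-6 - 276*I) + m^4*(-828 + 1026*I) + m^3*(6610 - 3052*I) + m^2*(-20376 - 16380*I) + m*(-35040 + 43944*I) + 44856 + 39280*I)/(m^9 + m^8*(-3 - 39*I) + m^7*(-630 + 117*I) + m^6*(1898 + 5356*I) + m^5*(24687 - 16380*I) + m^4*(-79125 - 52377*I) + m^3*(5670 + 200915*I) + m^2*(195678 - 206388*I) + m*(-222264 + 68796*I) + 74088)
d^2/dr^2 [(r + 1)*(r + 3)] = 2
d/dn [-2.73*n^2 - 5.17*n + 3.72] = -5.46*n - 5.17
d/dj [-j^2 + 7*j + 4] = 7 - 2*j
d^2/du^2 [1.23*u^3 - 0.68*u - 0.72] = 7.38*u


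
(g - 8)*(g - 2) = g^2 - 10*g + 16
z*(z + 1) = z^2 + z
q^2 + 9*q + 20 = (q + 4)*(q + 5)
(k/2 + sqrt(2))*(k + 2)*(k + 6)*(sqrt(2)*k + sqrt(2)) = sqrt(2)*k^4/2 + 2*k^3 + 9*sqrt(2)*k^3/2 + 10*sqrt(2)*k^2 + 18*k^2 + 6*sqrt(2)*k + 40*k + 24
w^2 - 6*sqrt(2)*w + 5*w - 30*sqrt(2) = (w + 5)*(w - 6*sqrt(2))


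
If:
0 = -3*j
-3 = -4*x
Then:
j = 0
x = 3/4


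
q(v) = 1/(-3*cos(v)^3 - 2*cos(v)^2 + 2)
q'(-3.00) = 0.08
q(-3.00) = 0.34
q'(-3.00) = 0.08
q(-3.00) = 0.34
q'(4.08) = 0.17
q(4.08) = 0.52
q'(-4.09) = -0.16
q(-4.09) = 0.52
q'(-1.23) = 0.80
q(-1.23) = 0.60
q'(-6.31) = 0.04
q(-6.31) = -0.33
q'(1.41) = -0.23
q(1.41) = 0.52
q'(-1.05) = 2.84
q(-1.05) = 0.88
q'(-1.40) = 0.25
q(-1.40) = 0.52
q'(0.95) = -8.14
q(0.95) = 1.36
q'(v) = (-9*sin(v)*cos(v)^2 - 4*sin(v)*cos(v))/(-3*cos(v)^3 - 2*cos(v)^2 + 2)^2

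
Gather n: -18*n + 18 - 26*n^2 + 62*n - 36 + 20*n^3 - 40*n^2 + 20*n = 20*n^3 - 66*n^2 + 64*n - 18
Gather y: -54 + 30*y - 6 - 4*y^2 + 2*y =-4*y^2 + 32*y - 60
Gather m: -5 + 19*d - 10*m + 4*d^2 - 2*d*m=4*d^2 + 19*d + m*(-2*d - 10) - 5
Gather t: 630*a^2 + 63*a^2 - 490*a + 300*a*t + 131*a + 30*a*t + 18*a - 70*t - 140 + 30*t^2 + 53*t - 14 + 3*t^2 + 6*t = 693*a^2 - 341*a + 33*t^2 + t*(330*a - 11) - 154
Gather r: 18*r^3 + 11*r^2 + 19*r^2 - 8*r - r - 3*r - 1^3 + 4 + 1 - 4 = 18*r^3 + 30*r^2 - 12*r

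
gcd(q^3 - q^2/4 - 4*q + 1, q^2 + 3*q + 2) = q + 2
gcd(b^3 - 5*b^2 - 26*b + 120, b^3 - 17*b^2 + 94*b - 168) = b^2 - 10*b + 24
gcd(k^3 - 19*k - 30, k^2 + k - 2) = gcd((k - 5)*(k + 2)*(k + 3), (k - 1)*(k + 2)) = k + 2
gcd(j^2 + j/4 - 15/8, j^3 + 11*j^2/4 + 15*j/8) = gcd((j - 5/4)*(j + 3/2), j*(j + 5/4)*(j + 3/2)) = j + 3/2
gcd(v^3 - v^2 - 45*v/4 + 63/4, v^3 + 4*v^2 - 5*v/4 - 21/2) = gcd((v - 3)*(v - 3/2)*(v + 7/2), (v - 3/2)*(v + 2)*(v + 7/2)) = v^2 + 2*v - 21/4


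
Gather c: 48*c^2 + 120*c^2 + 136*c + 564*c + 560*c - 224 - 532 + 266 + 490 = 168*c^2 + 1260*c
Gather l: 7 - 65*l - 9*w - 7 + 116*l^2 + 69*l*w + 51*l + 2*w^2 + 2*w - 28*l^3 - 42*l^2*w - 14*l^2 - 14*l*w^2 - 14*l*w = -28*l^3 + l^2*(102 - 42*w) + l*(-14*w^2 + 55*w - 14) + 2*w^2 - 7*w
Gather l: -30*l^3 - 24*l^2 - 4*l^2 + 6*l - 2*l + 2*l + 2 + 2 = -30*l^3 - 28*l^2 + 6*l + 4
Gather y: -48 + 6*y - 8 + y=7*y - 56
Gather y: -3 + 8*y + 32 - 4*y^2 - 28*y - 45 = -4*y^2 - 20*y - 16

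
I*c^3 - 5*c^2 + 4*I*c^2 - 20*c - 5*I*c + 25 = (c + 5)*(c + 5*I)*(I*c - I)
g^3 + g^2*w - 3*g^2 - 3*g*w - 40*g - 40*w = (g - 8)*(g + 5)*(g + w)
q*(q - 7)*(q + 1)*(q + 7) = q^4 + q^3 - 49*q^2 - 49*q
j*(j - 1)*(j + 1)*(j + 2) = j^4 + 2*j^3 - j^2 - 2*j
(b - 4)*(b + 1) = b^2 - 3*b - 4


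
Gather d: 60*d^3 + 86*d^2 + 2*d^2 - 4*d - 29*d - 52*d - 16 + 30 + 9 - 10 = 60*d^3 + 88*d^2 - 85*d + 13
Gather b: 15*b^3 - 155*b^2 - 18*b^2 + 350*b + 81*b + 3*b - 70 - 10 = 15*b^3 - 173*b^2 + 434*b - 80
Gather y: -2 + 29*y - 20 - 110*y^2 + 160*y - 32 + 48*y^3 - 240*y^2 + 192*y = 48*y^3 - 350*y^2 + 381*y - 54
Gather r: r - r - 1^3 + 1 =0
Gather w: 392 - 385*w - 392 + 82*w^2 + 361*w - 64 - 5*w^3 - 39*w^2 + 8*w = -5*w^3 + 43*w^2 - 16*w - 64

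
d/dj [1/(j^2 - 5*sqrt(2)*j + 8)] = (-2*j + 5*sqrt(2))/(j^2 - 5*sqrt(2)*j + 8)^2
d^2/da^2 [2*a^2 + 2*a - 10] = 4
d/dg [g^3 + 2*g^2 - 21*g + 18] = 3*g^2 + 4*g - 21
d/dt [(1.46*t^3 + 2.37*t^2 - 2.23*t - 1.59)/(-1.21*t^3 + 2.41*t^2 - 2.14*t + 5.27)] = (6.3863*t^4 - 11.6454*t^3 + 17.6134*t^2 + 32.6436*t - 15.1547)/(1.4641*t^6 - 5.8322*t^5 + 10.9869*t^4 - 23.0682*t^3 + 29.981*t^2 - 22.5556*t + 27.7729)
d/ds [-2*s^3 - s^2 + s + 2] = -6*s^2 - 2*s + 1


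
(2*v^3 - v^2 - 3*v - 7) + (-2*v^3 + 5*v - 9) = -v^2 + 2*v - 16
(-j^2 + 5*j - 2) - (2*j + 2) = -j^2 + 3*j - 4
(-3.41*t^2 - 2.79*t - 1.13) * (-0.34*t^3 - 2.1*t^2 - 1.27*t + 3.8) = 1.1594*t^5 + 8.1096*t^4 + 10.5739*t^3 - 7.0417*t^2 - 9.1669*t - 4.294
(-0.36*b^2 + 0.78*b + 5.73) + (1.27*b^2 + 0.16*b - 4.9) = 0.91*b^2 + 0.94*b + 0.83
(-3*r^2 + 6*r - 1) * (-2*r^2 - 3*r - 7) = 6*r^4 - 3*r^3 + 5*r^2 - 39*r + 7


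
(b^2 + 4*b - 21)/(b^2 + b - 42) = (b - 3)/(b - 6)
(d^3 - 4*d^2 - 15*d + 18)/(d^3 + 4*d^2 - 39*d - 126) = (d - 1)/(d + 7)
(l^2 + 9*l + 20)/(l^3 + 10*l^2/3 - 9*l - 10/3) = 3*(l + 4)/(3*l^2 - 5*l - 2)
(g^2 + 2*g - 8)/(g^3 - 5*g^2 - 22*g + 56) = 1/(g - 7)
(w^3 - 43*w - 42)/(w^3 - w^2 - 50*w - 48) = (w - 7)/(w - 8)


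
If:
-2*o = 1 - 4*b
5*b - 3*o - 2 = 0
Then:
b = -1/2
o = -3/2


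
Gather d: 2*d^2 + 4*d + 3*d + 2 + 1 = 2*d^2 + 7*d + 3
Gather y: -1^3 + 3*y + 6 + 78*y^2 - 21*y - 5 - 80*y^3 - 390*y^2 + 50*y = -80*y^3 - 312*y^2 + 32*y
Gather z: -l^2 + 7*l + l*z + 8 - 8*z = -l^2 + 7*l + z*(l - 8) + 8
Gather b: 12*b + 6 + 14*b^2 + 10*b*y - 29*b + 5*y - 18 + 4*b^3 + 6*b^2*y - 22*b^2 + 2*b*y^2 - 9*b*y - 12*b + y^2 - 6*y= 4*b^3 + b^2*(6*y - 8) + b*(2*y^2 + y - 29) + y^2 - y - 12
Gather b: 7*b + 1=7*b + 1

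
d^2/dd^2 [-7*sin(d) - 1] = 7*sin(d)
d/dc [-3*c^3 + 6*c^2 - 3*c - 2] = -9*c^2 + 12*c - 3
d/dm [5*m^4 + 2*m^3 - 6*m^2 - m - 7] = 20*m^3 + 6*m^2 - 12*m - 1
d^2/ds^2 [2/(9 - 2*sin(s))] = 4*(9*sin(s) - cos(2*s) - 3)/(2*sin(s) - 9)^3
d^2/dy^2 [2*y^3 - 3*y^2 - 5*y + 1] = 12*y - 6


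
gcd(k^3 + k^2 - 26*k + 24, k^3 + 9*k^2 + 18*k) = k + 6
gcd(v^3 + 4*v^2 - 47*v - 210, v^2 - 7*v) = v - 7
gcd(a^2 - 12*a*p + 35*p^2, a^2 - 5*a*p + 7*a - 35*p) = -a + 5*p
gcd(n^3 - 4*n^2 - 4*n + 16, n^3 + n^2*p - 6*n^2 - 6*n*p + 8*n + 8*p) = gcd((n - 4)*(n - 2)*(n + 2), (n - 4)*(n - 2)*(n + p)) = n^2 - 6*n + 8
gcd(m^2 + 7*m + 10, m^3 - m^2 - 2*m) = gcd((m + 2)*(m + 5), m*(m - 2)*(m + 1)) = 1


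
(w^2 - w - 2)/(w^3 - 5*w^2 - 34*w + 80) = (w + 1)/(w^2 - 3*w - 40)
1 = 1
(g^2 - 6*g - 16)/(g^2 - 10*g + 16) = (g + 2)/(g - 2)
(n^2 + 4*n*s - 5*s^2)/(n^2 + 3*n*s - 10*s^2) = (-n + s)/(-n + 2*s)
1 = 1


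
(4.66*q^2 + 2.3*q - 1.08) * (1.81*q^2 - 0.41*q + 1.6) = 8.4346*q^4 + 2.2524*q^3 + 4.5582*q^2 + 4.1228*q - 1.728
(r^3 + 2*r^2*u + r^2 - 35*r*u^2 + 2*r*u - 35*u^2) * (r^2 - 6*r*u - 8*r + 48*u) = r^5 - 4*r^4*u - 7*r^4 - 47*r^3*u^2 + 28*r^3*u - 8*r^3 + 210*r^2*u^3 + 329*r^2*u^2 + 32*r^2*u - 1470*r*u^3 + 376*r*u^2 - 1680*u^3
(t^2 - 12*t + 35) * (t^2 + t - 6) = t^4 - 11*t^3 + 17*t^2 + 107*t - 210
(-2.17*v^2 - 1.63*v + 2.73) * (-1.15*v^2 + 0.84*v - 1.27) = 2.4955*v^4 + 0.0516999999999999*v^3 - 1.7528*v^2 + 4.3633*v - 3.4671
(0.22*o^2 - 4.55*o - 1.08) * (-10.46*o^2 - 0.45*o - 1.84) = -2.3012*o^4 + 47.494*o^3 + 12.9395*o^2 + 8.858*o + 1.9872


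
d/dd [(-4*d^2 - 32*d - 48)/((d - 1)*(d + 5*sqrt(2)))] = 4*(-2*(d - 1)*(d + 4)*(d + 5*sqrt(2)) + (d - 1)*(d^2 + 8*d + 12) + (d + 5*sqrt(2))*(d^2 + 8*d + 12))/((d - 1)^2*(d + 5*sqrt(2))^2)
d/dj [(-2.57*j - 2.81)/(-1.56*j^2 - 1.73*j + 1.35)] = (4.0092*j^2 + 4.4461*j - (2.57*j + 2.81)*(3.12*j + 1.73) - 3.4695)/(1.56*j^2 + 1.73*j - 1.35)^2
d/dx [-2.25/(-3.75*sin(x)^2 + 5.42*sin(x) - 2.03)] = (12.195 - 16.875*sin(x))*cos(x)/(3.75*sin(x)^2 - 5.42*sin(x) + 2.03)^2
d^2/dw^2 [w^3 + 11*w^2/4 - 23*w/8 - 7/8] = 6*w + 11/2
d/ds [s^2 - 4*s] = 2*s - 4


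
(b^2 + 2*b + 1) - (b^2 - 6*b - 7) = 8*b + 8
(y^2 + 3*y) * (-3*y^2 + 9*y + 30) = -3*y^4 + 57*y^2 + 90*y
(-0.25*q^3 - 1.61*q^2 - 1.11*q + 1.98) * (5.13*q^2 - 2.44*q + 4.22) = -1.2825*q^5 - 7.6493*q^4 - 2.8209*q^3 + 6.0716*q^2 - 9.5154*q + 8.3556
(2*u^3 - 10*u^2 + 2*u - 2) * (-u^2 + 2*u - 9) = -2*u^5 + 14*u^4 - 40*u^3 + 96*u^2 - 22*u + 18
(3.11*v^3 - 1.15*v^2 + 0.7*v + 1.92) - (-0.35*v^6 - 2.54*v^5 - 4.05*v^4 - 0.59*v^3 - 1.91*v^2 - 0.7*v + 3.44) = 0.35*v^6 + 2.54*v^5 + 4.05*v^4 + 3.7*v^3 + 0.76*v^2 + 1.4*v - 1.52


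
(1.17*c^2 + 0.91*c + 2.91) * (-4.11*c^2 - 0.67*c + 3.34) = -4.8087*c^4 - 4.524*c^3 - 8.662*c^2 + 1.0897*c + 9.7194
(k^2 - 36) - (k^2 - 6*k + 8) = 6*k - 44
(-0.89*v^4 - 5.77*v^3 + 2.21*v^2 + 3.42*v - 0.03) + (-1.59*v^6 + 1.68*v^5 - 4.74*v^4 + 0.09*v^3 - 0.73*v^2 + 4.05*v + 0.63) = -1.59*v^6 + 1.68*v^5 - 5.63*v^4 - 5.68*v^3 + 1.48*v^2 + 7.47*v + 0.6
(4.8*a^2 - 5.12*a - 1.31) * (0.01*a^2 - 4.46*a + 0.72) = 0.048*a^4 - 21.4592*a^3 + 26.2781*a^2 + 2.1562*a - 0.9432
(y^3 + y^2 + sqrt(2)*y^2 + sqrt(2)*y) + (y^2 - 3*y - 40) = y^3 + sqrt(2)*y^2 + 2*y^2 - 3*y + sqrt(2)*y - 40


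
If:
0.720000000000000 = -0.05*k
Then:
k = -14.40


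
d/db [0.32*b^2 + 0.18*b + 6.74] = 0.64*b + 0.18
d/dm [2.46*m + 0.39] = 2.46000000000000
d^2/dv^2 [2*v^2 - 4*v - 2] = 4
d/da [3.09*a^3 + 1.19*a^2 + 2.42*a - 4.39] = 9.27*a^2 + 2.38*a + 2.42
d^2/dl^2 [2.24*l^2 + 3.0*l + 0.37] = 4.48000000000000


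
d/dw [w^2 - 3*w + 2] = 2*w - 3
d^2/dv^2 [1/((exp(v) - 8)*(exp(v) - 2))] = (4*exp(3*v) - 30*exp(2*v) + 36*exp(v) + 160)*exp(v)/(exp(6*v) - 30*exp(5*v) + 348*exp(4*v) - 1960*exp(3*v) + 5568*exp(2*v) - 7680*exp(v) + 4096)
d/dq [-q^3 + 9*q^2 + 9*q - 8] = -3*q^2 + 18*q + 9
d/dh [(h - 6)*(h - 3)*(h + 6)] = 3*h^2 - 6*h - 36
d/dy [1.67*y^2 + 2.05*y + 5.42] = 3.34*y + 2.05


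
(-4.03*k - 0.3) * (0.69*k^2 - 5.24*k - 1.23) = -2.7807*k^3 + 20.9102*k^2 + 6.5289*k + 0.369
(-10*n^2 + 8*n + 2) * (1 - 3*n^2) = 30*n^4 - 24*n^3 - 16*n^2 + 8*n + 2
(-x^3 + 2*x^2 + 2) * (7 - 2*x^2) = 2*x^5 - 4*x^4 - 7*x^3 + 10*x^2 + 14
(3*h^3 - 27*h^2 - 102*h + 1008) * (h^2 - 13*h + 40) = 3*h^5 - 66*h^4 + 369*h^3 + 1254*h^2 - 17184*h + 40320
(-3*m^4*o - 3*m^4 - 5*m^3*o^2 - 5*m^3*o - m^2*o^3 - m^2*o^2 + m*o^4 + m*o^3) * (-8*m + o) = 24*m^5*o + 24*m^5 + 37*m^4*o^2 + 37*m^4*o + 3*m^3*o^3 + 3*m^3*o^2 - 9*m^2*o^4 - 9*m^2*o^3 + m*o^5 + m*o^4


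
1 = 1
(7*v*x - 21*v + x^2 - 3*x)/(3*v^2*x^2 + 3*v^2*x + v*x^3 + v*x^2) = (7*v*x - 21*v + x^2 - 3*x)/(v*x*(3*v*x + 3*v + x^2 + x))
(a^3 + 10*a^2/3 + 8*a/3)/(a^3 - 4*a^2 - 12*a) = (a + 4/3)/(a - 6)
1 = 1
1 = 1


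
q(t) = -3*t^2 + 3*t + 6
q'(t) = 3 - 6*t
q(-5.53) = -102.33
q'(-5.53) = 36.18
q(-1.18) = -1.72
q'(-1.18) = 10.08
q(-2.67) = -23.40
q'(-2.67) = 19.02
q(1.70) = 2.43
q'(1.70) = -7.20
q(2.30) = -2.97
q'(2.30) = -10.80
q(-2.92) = -28.34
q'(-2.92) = 20.52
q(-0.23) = 5.15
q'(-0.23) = 4.38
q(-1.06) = -0.55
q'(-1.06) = 9.36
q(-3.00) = -30.00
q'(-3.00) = 21.00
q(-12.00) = -462.00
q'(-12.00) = 75.00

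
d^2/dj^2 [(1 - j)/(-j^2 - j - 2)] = 2*(-3*j*(j^2 + j + 2) + (j - 1)*(2*j + 1)^2)/(j^2 + j + 2)^3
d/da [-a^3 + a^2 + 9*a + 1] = -3*a^2 + 2*a + 9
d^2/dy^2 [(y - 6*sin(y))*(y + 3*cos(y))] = 6*y*sin(y) - 3*y*cos(y) - 6*sin(y) + 36*sin(2*y) - 12*cos(y) + 2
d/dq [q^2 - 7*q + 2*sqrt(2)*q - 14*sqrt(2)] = 2*q - 7 + 2*sqrt(2)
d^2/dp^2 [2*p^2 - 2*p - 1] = 4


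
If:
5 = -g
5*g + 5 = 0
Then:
No Solution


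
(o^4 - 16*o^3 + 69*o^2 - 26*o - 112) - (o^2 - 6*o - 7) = o^4 - 16*o^3 + 68*o^2 - 20*o - 105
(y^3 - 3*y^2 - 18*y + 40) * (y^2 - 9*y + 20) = y^5 - 12*y^4 + 29*y^3 + 142*y^2 - 720*y + 800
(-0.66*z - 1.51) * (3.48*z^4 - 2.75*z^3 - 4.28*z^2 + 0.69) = -2.2968*z^5 - 3.4398*z^4 + 6.9773*z^3 + 6.4628*z^2 - 0.4554*z - 1.0419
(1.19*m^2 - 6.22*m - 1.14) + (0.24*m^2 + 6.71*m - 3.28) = 1.43*m^2 + 0.49*m - 4.42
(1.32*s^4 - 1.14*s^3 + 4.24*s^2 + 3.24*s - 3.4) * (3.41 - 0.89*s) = -1.1748*s^5 + 5.5158*s^4 - 7.661*s^3 + 11.5748*s^2 + 14.0744*s - 11.594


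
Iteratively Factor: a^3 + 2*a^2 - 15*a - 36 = (a - 4)*(a^2 + 6*a + 9) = (a - 4)*(a + 3)*(a + 3)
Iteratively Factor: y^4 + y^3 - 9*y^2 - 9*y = (y - 3)*(y^3 + 4*y^2 + 3*y) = (y - 3)*(y + 1)*(y^2 + 3*y) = (y - 3)*(y + 1)*(y + 3)*(y)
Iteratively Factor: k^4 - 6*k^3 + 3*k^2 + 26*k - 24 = (k + 2)*(k^3 - 8*k^2 + 19*k - 12) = (k - 1)*(k + 2)*(k^2 - 7*k + 12) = (k - 4)*(k - 1)*(k + 2)*(k - 3)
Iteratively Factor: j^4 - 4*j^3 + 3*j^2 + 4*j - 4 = (j + 1)*(j^3 - 5*j^2 + 8*j - 4) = (j - 1)*(j + 1)*(j^2 - 4*j + 4) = (j - 2)*(j - 1)*(j + 1)*(j - 2)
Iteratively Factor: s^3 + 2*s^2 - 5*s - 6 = (s + 3)*(s^2 - s - 2) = (s + 1)*(s + 3)*(s - 2)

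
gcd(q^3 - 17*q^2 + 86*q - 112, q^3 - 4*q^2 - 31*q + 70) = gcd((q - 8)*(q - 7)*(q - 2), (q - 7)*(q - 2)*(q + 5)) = q^2 - 9*q + 14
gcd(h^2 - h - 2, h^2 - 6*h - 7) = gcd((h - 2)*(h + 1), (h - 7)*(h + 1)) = h + 1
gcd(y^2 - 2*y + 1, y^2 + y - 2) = y - 1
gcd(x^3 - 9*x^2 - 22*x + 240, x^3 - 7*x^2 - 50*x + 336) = x^2 - 14*x + 48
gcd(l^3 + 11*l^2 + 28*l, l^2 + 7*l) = l^2 + 7*l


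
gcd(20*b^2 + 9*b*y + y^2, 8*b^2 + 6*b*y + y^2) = 4*b + y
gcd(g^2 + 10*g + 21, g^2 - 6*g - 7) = 1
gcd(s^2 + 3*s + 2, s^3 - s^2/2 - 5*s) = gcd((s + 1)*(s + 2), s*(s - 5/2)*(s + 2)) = s + 2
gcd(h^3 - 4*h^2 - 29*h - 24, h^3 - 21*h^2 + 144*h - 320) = h - 8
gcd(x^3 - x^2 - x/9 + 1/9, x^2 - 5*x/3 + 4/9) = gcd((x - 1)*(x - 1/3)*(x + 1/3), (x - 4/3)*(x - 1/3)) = x - 1/3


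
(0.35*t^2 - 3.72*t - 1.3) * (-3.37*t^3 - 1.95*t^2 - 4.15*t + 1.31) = -1.1795*t^5 + 11.8539*t^4 + 10.1825*t^3 + 18.4315*t^2 + 0.5218*t - 1.703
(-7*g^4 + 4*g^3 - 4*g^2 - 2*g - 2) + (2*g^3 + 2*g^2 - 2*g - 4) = -7*g^4 + 6*g^3 - 2*g^2 - 4*g - 6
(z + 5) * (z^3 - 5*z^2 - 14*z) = z^4 - 39*z^2 - 70*z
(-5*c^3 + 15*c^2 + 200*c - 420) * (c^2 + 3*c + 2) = -5*c^5 + 235*c^3 + 210*c^2 - 860*c - 840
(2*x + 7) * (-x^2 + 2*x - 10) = -2*x^3 - 3*x^2 - 6*x - 70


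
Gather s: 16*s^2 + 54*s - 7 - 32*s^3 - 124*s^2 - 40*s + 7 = -32*s^3 - 108*s^2 + 14*s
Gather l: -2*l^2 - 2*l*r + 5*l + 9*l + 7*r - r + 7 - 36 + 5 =-2*l^2 + l*(14 - 2*r) + 6*r - 24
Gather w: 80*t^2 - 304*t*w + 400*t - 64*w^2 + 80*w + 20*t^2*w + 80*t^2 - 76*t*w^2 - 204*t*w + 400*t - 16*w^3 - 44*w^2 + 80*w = 160*t^2 + 800*t - 16*w^3 + w^2*(-76*t - 108) + w*(20*t^2 - 508*t + 160)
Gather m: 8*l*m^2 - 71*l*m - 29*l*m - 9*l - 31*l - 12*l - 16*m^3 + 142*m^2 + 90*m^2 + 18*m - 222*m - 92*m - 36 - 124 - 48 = -52*l - 16*m^3 + m^2*(8*l + 232) + m*(-100*l - 296) - 208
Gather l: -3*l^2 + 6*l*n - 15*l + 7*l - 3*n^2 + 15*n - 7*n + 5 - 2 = -3*l^2 + l*(6*n - 8) - 3*n^2 + 8*n + 3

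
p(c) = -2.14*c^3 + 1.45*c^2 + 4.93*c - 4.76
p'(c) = -6.42*c^2 + 2.9*c + 4.93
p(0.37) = -2.85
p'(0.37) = 5.12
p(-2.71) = 35.12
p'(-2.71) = -50.08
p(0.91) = -0.69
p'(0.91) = 2.25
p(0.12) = -4.15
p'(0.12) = 5.19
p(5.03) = -215.62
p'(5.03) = -142.91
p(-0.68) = -6.77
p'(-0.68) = -0.01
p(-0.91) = -6.43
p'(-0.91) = -3.03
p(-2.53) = 26.70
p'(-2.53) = -43.50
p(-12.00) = 3842.80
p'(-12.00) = -954.35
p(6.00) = -385.22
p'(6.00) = -208.79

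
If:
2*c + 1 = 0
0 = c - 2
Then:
No Solution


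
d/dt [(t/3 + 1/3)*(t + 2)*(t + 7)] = t^2 + 20*t/3 + 23/3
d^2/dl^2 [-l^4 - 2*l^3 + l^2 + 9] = -12*l^2 - 12*l + 2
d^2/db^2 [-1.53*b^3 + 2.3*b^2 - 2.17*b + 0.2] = 4.6 - 9.18*b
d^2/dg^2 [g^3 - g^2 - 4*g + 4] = 6*g - 2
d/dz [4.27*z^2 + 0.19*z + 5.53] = 8.54*z + 0.19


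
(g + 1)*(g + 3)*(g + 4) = g^3 + 8*g^2 + 19*g + 12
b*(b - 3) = b^2 - 3*b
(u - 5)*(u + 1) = u^2 - 4*u - 5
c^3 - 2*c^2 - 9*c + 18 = (c - 3)*(c - 2)*(c + 3)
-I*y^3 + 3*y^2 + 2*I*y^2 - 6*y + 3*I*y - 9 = (y - 3)*(y + 3*I)*(-I*y - I)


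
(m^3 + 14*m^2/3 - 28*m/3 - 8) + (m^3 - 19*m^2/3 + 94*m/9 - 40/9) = 2*m^3 - 5*m^2/3 + 10*m/9 - 112/9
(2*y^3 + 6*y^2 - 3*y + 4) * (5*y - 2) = 10*y^4 + 26*y^3 - 27*y^2 + 26*y - 8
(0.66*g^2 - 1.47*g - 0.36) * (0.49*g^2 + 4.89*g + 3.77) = 0.3234*g^4 + 2.5071*g^3 - 4.8765*g^2 - 7.3023*g - 1.3572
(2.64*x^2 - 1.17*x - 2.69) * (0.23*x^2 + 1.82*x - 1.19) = 0.6072*x^4 + 4.5357*x^3 - 5.8897*x^2 - 3.5035*x + 3.2011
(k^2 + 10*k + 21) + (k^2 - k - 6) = 2*k^2 + 9*k + 15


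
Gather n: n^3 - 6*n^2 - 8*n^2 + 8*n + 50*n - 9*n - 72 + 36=n^3 - 14*n^2 + 49*n - 36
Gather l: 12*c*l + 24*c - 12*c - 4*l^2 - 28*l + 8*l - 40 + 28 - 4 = 12*c - 4*l^2 + l*(12*c - 20) - 16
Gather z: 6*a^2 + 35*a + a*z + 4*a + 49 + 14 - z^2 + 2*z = 6*a^2 + 39*a - z^2 + z*(a + 2) + 63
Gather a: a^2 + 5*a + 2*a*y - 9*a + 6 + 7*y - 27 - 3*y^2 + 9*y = a^2 + a*(2*y - 4) - 3*y^2 + 16*y - 21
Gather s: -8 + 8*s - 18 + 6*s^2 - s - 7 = 6*s^2 + 7*s - 33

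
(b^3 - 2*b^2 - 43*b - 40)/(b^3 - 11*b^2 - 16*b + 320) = (b + 1)/(b - 8)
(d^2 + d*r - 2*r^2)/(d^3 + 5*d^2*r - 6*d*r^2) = (d + 2*r)/(d*(d + 6*r))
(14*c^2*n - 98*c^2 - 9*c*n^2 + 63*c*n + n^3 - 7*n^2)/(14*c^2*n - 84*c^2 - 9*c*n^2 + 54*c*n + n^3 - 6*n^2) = (n - 7)/(n - 6)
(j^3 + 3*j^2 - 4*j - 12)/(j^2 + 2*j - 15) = (j^3 + 3*j^2 - 4*j - 12)/(j^2 + 2*j - 15)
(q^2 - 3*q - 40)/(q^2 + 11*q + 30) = (q - 8)/(q + 6)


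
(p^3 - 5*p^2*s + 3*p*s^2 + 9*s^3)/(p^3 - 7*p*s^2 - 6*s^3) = (p - 3*s)/(p + 2*s)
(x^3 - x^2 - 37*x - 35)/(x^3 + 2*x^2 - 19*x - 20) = (x - 7)/(x - 4)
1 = 1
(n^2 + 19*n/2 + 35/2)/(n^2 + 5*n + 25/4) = 2*(n + 7)/(2*n + 5)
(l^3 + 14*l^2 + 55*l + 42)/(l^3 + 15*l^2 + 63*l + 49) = (l + 6)/(l + 7)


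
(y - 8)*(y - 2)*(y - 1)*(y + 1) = y^4 - 10*y^3 + 15*y^2 + 10*y - 16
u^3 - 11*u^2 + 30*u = u*(u - 6)*(u - 5)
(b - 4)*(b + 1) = b^2 - 3*b - 4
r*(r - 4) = r^2 - 4*r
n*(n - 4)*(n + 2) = n^3 - 2*n^2 - 8*n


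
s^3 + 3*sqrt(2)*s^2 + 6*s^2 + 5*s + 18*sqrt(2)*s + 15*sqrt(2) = (s + 1)*(s + 5)*(s + 3*sqrt(2))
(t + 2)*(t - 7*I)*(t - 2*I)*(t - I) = t^4 + 2*t^3 - 10*I*t^3 - 23*t^2 - 20*I*t^2 - 46*t + 14*I*t + 28*I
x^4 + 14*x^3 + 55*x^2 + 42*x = x*(x + 1)*(x + 6)*(x + 7)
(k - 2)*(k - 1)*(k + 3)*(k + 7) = k^4 + 7*k^3 - 7*k^2 - 43*k + 42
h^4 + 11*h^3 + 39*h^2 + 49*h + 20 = (h + 1)^2*(h + 4)*(h + 5)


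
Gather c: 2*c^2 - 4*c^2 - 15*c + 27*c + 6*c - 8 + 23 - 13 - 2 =-2*c^2 + 18*c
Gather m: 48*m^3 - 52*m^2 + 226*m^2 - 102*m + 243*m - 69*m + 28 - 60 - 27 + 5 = 48*m^3 + 174*m^2 + 72*m - 54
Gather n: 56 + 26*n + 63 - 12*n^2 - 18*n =-12*n^2 + 8*n + 119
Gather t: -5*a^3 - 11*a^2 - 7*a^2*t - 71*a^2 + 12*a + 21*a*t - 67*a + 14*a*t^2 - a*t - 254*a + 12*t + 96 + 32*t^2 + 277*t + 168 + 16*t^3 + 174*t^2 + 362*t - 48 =-5*a^3 - 82*a^2 - 309*a + 16*t^3 + t^2*(14*a + 206) + t*(-7*a^2 + 20*a + 651) + 216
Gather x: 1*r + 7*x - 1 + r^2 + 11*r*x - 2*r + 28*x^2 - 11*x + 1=r^2 - r + 28*x^2 + x*(11*r - 4)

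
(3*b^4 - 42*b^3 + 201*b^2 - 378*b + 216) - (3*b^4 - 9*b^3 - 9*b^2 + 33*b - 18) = -33*b^3 + 210*b^2 - 411*b + 234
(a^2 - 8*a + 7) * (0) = 0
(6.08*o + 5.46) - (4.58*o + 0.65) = 1.5*o + 4.81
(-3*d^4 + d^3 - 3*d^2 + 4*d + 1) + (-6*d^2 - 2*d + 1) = -3*d^4 + d^3 - 9*d^2 + 2*d + 2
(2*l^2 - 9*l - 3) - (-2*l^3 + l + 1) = 2*l^3 + 2*l^2 - 10*l - 4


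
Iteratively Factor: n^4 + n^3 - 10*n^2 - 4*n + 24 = (n - 2)*(n^3 + 3*n^2 - 4*n - 12) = (n - 2)*(n + 2)*(n^2 + n - 6) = (n - 2)*(n + 2)*(n + 3)*(n - 2)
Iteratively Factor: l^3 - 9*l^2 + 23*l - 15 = (l - 5)*(l^2 - 4*l + 3) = (l - 5)*(l - 3)*(l - 1)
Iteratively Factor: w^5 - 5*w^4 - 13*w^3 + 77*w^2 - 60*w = (w)*(w^4 - 5*w^3 - 13*w^2 + 77*w - 60) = w*(w - 1)*(w^3 - 4*w^2 - 17*w + 60) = w*(w - 5)*(w - 1)*(w^2 + w - 12) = w*(w - 5)*(w - 1)*(w + 4)*(w - 3)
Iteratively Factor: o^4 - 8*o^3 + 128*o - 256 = (o - 4)*(o^3 - 4*o^2 - 16*o + 64) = (o - 4)^2*(o^2 - 16) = (o - 4)^2*(o + 4)*(o - 4)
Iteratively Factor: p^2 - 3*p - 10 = (p + 2)*(p - 5)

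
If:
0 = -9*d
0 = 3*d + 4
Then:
No Solution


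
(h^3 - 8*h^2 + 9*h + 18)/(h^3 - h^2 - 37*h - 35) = (h^2 - 9*h + 18)/(h^2 - 2*h - 35)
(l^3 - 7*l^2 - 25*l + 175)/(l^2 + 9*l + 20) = (l^2 - 12*l + 35)/(l + 4)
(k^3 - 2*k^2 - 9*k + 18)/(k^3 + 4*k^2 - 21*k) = (k^2 + k - 6)/(k*(k + 7))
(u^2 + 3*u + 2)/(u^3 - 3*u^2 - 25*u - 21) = (u + 2)/(u^2 - 4*u - 21)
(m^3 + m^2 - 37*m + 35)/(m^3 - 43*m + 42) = (m - 5)/(m - 6)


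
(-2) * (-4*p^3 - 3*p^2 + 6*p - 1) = 8*p^3 + 6*p^2 - 12*p + 2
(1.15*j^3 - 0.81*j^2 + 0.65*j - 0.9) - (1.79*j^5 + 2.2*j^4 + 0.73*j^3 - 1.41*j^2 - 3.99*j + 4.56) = -1.79*j^5 - 2.2*j^4 + 0.42*j^3 + 0.6*j^2 + 4.64*j - 5.46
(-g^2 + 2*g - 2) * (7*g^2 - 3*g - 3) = -7*g^4 + 17*g^3 - 17*g^2 + 6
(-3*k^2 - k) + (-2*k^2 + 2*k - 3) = -5*k^2 + k - 3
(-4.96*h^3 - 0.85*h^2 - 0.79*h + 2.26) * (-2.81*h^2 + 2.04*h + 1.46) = 13.9376*h^5 - 7.7299*h^4 - 6.7557*h^3 - 9.2032*h^2 + 3.457*h + 3.2996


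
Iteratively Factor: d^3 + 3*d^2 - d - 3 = (d + 1)*(d^2 + 2*d - 3) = (d - 1)*(d + 1)*(d + 3)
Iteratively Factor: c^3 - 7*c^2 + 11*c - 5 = (c - 5)*(c^2 - 2*c + 1) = (c - 5)*(c - 1)*(c - 1)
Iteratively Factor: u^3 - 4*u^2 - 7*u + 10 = (u - 1)*(u^2 - 3*u - 10) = (u - 1)*(u + 2)*(u - 5)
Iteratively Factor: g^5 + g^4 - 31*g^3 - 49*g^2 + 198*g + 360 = (g - 5)*(g^4 + 6*g^3 - g^2 - 54*g - 72) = (g - 5)*(g - 3)*(g^3 + 9*g^2 + 26*g + 24) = (g - 5)*(g - 3)*(g + 3)*(g^2 + 6*g + 8) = (g - 5)*(g - 3)*(g + 3)*(g + 4)*(g + 2)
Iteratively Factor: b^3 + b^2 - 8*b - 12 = (b + 2)*(b^2 - b - 6) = (b + 2)^2*(b - 3)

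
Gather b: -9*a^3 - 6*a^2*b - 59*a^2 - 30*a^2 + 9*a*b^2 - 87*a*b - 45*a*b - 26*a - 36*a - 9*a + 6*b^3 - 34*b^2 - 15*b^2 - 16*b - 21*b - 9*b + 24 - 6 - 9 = -9*a^3 - 89*a^2 - 71*a + 6*b^3 + b^2*(9*a - 49) + b*(-6*a^2 - 132*a - 46) + 9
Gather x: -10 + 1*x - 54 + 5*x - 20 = 6*x - 84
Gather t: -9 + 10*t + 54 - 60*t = 45 - 50*t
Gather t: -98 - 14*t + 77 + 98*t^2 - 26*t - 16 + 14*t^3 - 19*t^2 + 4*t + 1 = 14*t^3 + 79*t^2 - 36*t - 36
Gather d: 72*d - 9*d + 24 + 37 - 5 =63*d + 56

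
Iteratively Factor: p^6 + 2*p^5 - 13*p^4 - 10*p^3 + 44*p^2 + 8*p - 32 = (p + 2)*(p^5 - 13*p^3 + 16*p^2 + 12*p - 16) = (p + 2)*(p + 4)*(p^4 - 4*p^3 + 3*p^2 + 4*p - 4) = (p - 2)*(p + 2)*(p + 4)*(p^3 - 2*p^2 - p + 2) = (p - 2)*(p - 1)*(p + 2)*(p + 4)*(p^2 - p - 2) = (p - 2)*(p - 1)*(p + 1)*(p + 2)*(p + 4)*(p - 2)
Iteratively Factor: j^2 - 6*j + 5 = (j - 1)*(j - 5)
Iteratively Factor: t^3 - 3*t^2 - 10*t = (t + 2)*(t^2 - 5*t) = (t - 5)*(t + 2)*(t)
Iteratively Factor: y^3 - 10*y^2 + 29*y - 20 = (y - 4)*(y^2 - 6*y + 5) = (y - 5)*(y - 4)*(y - 1)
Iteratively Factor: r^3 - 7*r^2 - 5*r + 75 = (r + 3)*(r^2 - 10*r + 25) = (r - 5)*(r + 3)*(r - 5)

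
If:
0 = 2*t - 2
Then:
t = 1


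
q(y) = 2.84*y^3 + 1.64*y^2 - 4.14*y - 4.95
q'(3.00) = 82.38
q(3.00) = 74.07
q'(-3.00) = 62.70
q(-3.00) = -54.45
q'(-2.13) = 27.53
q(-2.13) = -16.14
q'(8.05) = 574.38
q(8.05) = 1549.51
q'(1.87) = 31.79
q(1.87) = 11.61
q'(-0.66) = -2.59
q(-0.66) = -2.32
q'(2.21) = 44.72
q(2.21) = 24.57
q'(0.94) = 6.47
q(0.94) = -5.03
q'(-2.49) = 40.52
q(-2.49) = -28.32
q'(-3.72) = 101.56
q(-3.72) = -113.05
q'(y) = 8.52*y^2 + 3.28*y - 4.14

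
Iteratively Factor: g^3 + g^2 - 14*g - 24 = (g + 3)*(g^2 - 2*g - 8) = (g + 2)*(g + 3)*(g - 4)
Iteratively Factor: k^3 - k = (k)*(k^2 - 1) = k*(k + 1)*(k - 1)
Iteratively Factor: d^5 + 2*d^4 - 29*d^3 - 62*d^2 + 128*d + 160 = (d - 5)*(d^4 + 7*d^3 + 6*d^2 - 32*d - 32) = (d - 5)*(d + 4)*(d^3 + 3*d^2 - 6*d - 8) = (d - 5)*(d + 4)^2*(d^2 - d - 2) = (d - 5)*(d - 2)*(d + 4)^2*(d + 1)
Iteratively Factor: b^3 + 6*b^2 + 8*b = (b + 4)*(b^2 + 2*b) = (b + 2)*(b + 4)*(b)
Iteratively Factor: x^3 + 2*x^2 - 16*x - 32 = (x + 4)*(x^2 - 2*x - 8) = (x - 4)*(x + 4)*(x + 2)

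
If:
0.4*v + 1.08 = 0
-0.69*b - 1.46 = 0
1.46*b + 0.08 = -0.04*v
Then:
No Solution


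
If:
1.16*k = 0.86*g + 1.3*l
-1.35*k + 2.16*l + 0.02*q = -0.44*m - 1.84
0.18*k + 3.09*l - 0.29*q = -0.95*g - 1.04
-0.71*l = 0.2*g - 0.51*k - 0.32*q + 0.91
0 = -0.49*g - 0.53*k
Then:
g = 0.06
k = -0.06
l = -0.09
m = -4.03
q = 2.77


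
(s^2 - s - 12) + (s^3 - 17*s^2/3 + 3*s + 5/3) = s^3 - 14*s^2/3 + 2*s - 31/3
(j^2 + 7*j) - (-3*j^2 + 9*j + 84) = 4*j^2 - 2*j - 84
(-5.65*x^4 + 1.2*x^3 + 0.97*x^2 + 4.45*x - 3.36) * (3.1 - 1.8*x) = 10.17*x^5 - 19.675*x^4 + 1.974*x^3 - 5.003*x^2 + 19.843*x - 10.416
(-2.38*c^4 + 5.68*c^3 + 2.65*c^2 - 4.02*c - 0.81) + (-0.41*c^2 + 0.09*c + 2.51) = -2.38*c^4 + 5.68*c^3 + 2.24*c^2 - 3.93*c + 1.7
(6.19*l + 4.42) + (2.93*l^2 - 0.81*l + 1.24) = 2.93*l^2 + 5.38*l + 5.66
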